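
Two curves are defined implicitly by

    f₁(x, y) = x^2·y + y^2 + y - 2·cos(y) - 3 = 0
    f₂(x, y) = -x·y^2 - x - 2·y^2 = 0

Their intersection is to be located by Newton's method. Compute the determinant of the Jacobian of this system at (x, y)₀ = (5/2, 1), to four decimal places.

J = [[2·x·y, x^2 + 2·y + 2·sin(y) + 1], [-y^2 - 1, -2·x·y - 4·y]].
At the point, J = [[5.0000, 10.932942], [-2.0000, -9.0000]].
det J = -23.1341.

-23.1341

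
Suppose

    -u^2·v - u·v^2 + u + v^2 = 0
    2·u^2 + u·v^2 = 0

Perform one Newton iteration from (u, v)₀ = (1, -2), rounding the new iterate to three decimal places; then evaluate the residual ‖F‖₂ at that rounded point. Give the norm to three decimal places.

At (1, -2): F = (3.000, 6.000).
Jacobian J = [[-2·u·v - v^2 + 1, -u^2 - 2·u·v + 2·v], [4·u + v^2, 2·u·v]].
At the point, J = [[1.000, -1.000], [8.000, -4.000]] (det J = 4.000).
Solving J·Δ = −F gives Δ = (1.500, 4.500).
Then the next iterate is (u, v)₁ = (2.500, 2.500).
Re-evaluating at (2.500, 2.500): F = (-22.500, 28.125), so ‖F‖₂ = 36.018.

36.018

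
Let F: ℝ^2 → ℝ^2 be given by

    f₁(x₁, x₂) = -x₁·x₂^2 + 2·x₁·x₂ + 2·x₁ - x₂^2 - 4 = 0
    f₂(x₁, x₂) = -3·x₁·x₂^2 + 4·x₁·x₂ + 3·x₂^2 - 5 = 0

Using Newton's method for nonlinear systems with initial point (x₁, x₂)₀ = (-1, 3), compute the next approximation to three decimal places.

At (-1, 3): F = (-12.000, 37.000).
Jacobian J = [[-x₂^2 + 2·x₂ + 2, -2·x₁·x₂ + 2·x₁ - 2·x₂], [-3·x₂^2 + 4·x₂, -6·x₁·x₂ + 4·x₁ + 6·x₂]].
At the point, J = [[-1.000, -2.000], [-15.000, 32.000]] (det J = -62.000).
Solving J·Δ = −F gives Δ = (-5.000, -3.500).
Then the next iterate is (x₁, x₂)₁ = (-6.000, -0.500).

(-6.000, -0.500)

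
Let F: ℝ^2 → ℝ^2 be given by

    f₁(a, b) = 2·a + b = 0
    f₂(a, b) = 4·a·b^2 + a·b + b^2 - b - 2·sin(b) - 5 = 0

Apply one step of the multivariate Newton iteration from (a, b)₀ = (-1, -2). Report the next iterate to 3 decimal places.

(3.194, -6.389)

At (-1, -2): F = (-4.000, -11.18141).
Jacobian J = [[2, 1], [4·b^2 + b, 8·a·b + a + 2·b - 2·cos(b) - 1]].
At the point, J = [[2.000, 1.000], [14.000, 10.83229]] (det J = 7.66459).
Solving J·Δ = −F gives Δ = (4.194, -4.389).
Then the next iterate is (a, b)₁ = (3.194, -6.389).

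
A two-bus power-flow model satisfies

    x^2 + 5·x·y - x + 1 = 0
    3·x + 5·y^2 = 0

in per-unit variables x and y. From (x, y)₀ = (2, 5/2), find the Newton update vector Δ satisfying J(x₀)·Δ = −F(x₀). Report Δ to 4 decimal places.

(-0.9161, -1.3801)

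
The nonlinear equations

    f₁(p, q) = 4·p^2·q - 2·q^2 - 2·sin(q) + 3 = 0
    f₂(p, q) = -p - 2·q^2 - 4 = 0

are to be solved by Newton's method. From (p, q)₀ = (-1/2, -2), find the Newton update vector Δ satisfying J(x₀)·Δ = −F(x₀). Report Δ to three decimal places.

At (-1/2, -2): F = (-5.18141, -11.500).
Jacobian J = [[8·p·q, 4·p^2 - 4·q - 2·cos(q)], [-1, -4·q]].
At the point, J = [[8.000, 9.83229], [-1.000, 8.000]] (det J = 73.83229).
Solving J·Δ = −F gives Δ = (-0.970, 1.316).

(-0.970, 1.316)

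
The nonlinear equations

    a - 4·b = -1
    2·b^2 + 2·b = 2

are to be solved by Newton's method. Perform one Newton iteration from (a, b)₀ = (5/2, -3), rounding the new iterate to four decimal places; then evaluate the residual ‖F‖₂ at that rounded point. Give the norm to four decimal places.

At (5/2, -3): F = (15.5000, 10.0000).
Jacobian J = [[1, -4], [0, 4·b + 2]].
At the point, J = [[1.0000, -4.0000], [0.0000, -10.0000]] (det J = -10.0000).
Solving J·Δ = −F gives Δ = (-11.5000, 1.0000).
Then the next iterate is (a, b)₁ = (-9.0000, -2.0000).
Re-evaluating at (-9.0000, -2.0000): F = (0.0000, 2.0000), so ‖F‖₂ = 2.0000.

2.0000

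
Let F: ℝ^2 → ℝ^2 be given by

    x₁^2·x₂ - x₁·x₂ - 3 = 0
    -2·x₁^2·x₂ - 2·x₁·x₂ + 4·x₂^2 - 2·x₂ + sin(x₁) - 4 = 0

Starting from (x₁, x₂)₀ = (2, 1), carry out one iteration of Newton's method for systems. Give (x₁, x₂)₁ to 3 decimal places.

At (2, 1): F = (-1.000, -13.09070).
Jacobian J = [[2·x₁·x₂ - x₂, x₁^2 - x₁], [-4·x₁·x₂ - 2·x₂ + cos(x₁), -2·x₁^2 - 2·x₁ + 8·x₂ - 2]].
At the point, J = [[3.000, 2.000], [-10.41615, -6.000]] (det J = 2.83229).
Solving J·Δ = −F gives Δ = (-11.362, 17.543).
Then the next iterate is (x₁, x₂)₁ = (-9.362, 18.543).

(-9.362, 18.543)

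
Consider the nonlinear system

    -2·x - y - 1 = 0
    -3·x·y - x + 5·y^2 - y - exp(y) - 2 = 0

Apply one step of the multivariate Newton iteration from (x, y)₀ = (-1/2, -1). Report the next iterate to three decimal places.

(-0.167, -0.666)

At (-1/2, -1): F = (1.000, 2.63212).
Jacobian J = [[-2, -1], [-3·y - 1, -3·x + 10·y - exp(y) - 1]].
At the point, J = [[-2.000, -1.000], [2.000, -9.86788]] (det J = 21.73576).
Solving J·Δ = −F gives Δ = (0.333, 0.334).
Then the next iterate is (x, y)₁ = (-0.167, -0.666).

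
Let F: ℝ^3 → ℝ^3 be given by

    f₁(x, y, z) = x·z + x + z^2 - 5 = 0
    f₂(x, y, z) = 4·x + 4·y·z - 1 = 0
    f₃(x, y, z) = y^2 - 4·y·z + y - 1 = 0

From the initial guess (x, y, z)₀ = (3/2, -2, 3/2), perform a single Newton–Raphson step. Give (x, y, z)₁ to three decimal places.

At (3/2, -2, 3/2): F = (1.000, -7.000, 13.000).
Jacobian J = [[z + 1, 0, x + 2·z], [4, 4·z, 4·y], [0, 2·y - 4·z + 1, -4·y]].
At the point, J = [[2.500, 0.000, 4.500], [4.000, 6.000, -8.000], [0.000, -9.000, 8.000]] (det J = -222.000).
Solving J·Δ = −F gives Δ = (-0.412, 1.450, 0.007).
Then the next iterate is (x, y, z)₁ = (1.088, -0.550, 1.507).

(1.088, -0.550, 1.507)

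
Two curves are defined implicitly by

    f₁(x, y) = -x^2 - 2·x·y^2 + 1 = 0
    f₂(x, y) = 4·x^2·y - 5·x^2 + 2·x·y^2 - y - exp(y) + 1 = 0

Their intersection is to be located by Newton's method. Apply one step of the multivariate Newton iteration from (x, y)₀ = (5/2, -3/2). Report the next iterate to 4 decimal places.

At (5/2, -3/2): F = (-16.5000, -55.223130).
Jacobian J = [[-2·x - 2·y^2, -4·x·y], [8·x·y - 10·x + 2·y^2, 4·x^2 + 4·x·y - exp(y) - 1]].
At the point, J = [[-9.5000, 15.0000], [-50.5000, 8.776870]] (det J = 674.119737).
Solving J·Δ = −F gives Δ = (-1.0140, 0.4578).
Then the next iterate is (x, y)₁ = (1.4860, -1.0422).

(1.4860, -1.0422)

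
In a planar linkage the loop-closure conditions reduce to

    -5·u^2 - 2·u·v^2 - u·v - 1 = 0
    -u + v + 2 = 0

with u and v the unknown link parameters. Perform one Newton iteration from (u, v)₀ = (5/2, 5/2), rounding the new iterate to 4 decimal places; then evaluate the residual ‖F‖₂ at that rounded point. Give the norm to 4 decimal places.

At (5/2, 5/2): F = (-69.7500, 2.0000).
Jacobian J = [[-10·u - 2·v^2 - v, -4·u·v - u], [-1, 1]].
At the point, J = [[-40.0000, -27.5000], [-1.0000, 1.0000]] (det J = -67.5000).
Solving J·Δ = −F gives Δ = (-0.2185, -2.2185).
Then the next iterate is (u, v)₁ = (2.2815, 0.2815).
Re-evaluating at (2.2815, 0.2815): F = (-28.030036, 0.0000), so ‖F‖₂ = 28.0300.

28.0300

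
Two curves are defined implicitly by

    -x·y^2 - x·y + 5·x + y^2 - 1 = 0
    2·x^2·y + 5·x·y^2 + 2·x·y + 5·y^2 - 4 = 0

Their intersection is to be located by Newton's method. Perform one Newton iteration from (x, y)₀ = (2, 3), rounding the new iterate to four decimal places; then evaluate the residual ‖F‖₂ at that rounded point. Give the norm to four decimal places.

At (2, 3): F = (-6.0000, 167.0000).
Jacobian J = [[-y^2 - y + 5, -2·x·y - x + 2·y], [4·x·y + 5·y^2 + 2·y, 2·x^2 + 10·x·y + 2·x + 10·y]].
At the point, J = [[-7.0000, -8.0000], [75.0000, 102.0000]] (det J = -114.0000).
Solving J·Δ = −F gives Δ = (6.3509, -6.3070).
Then the next iterate is (x, y)₁ = (8.3509, -3.3070).
Re-evaluating at (8.3509, -3.3070): F = (-12.020346, -9.158028), so ‖F‖₂ = 15.1115.

15.1115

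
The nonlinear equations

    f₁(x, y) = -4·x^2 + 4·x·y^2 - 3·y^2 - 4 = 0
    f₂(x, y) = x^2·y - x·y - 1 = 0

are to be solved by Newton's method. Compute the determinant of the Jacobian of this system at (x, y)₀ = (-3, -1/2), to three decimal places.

247.500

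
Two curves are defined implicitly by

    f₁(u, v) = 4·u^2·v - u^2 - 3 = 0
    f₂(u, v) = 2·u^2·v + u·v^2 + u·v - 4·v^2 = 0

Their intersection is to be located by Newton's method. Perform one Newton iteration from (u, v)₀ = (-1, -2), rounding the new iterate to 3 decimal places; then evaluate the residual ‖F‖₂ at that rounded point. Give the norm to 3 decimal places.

7.784

At (-1, -2): F = (-12.000, -22.000).
Jacobian J = [[8·u·v - 2·u, 4·u^2], [4·u·v + v^2 + v, 2·u^2 + 2·u·v + u - 8·v]].
At the point, J = [[18.000, 4.000], [10.000, 21.000]] (det J = 338.000).
Solving J·Δ = −F gives Δ = (0.485, 0.817).
Then the next iterate is (u, v)₁ = (-0.515, -1.183).
Re-evaluating at (-0.515, -1.183): F = (-4.52027, -6.33697), so ‖F‖₂ = 7.784.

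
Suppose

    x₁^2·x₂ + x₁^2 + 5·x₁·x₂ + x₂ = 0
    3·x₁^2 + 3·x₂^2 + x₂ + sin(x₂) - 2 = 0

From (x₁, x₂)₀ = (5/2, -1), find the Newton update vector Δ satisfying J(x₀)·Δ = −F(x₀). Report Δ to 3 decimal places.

(-1.071, 0.412)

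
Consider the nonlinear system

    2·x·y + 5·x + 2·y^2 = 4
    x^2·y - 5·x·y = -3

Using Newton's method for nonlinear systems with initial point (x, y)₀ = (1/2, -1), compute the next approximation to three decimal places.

(-2.714, -4.381)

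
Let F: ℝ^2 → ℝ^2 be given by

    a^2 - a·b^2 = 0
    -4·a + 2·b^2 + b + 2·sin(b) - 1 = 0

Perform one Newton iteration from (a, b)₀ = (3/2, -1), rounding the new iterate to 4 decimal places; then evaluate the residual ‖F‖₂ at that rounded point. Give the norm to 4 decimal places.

At (3/2, -1): F = (0.7500, -7.682942).
Jacobian J = [[2·a - b^2, -2·a·b], [-4, 4·b + 2·cos(b) + 1]].
At the point, J = [[2.0000, 3.0000], [-4.0000, -1.919395]] (det J = 8.161209).
Solving J·Δ = −F gives Δ = (-2.6478, 1.5152).
Then the next iterate is (a, b)₁ = (-1.1478, 0.5152).
Re-evaluating at (-1.1478, 0.5152): F = (1.622107, 5.622680), so ‖F‖₂ = 5.8520.

5.8520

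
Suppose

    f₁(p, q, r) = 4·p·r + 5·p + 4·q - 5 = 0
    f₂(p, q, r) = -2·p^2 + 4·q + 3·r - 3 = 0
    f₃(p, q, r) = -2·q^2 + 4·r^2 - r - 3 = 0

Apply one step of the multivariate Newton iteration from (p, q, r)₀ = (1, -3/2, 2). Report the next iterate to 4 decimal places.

(0.6551, 0.2572, 0.8638)

At (1, -3/2, 2): F = (2.0000, -5.0000, 6.5000).
Jacobian J = [[4·r + 5, 4, 4·p], [-4·p, 4, 3], [0, -4·q, 8·r - 1]].
At the point, J = [[13.0000, 4.0000, 4.0000], [-4.0000, 4.0000, 3.0000], [0.0000, 6.0000, 15.0000]] (det J = 690.0000).
Solving J·Δ = −F gives Δ = (-0.3449, 1.7572, -1.1362).
Then the next iterate is (p, q, r)₁ = (0.6551, 0.2572, 0.8638).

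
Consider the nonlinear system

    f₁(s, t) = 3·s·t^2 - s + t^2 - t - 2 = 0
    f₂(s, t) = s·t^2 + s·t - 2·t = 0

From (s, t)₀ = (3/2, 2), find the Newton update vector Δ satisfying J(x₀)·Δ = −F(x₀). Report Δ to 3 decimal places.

(-0.218, -0.672)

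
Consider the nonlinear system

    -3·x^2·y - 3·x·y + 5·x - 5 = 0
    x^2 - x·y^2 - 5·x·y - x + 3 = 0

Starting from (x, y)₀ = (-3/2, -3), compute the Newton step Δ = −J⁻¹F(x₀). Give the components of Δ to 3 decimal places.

(-0.148, -1.698)

At (-3/2, -3): F = (-5.750, -2.250).
Jacobian J = [[-6·x·y - 3·y + 5, -3·x^2 - 3·x], [2·x - y^2 - 5·y - 1, -2·x·y - 5·x]].
At the point, J = [[-13.000, -2.250], [2.000, -1.500]] (det J = 24.000).
Solving J·Δ = −F gives Δ = (-0.148, -1.698).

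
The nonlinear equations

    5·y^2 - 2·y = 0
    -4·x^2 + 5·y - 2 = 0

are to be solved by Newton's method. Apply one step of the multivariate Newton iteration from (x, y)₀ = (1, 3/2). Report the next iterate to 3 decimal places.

At (1, 3/2): F = (8.250, 1.500).
Jacobian J = [[0, 10·y - 2], [-8·x, 5]].
At the point, J = [[0.000, 13.000], [-8.000, 5.000]] (det J = 104.000).
Solving J·Δ = −F gives Δ = (-0.209, -0.635).
Then the next iterate is (x, y)₁ = (0.791, 0.865).

(0.791, 0.865)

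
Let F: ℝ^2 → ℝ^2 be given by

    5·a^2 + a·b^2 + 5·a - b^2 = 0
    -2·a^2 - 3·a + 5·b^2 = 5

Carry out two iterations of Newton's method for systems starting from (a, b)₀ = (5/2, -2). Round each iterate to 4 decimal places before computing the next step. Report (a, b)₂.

At (5/2, -2): F = (49.7500, -5.0000).
Jacobian J = [[10·a + b^2 + 5, 2·a·b - 2·b], [-4·a - 3, 10·b]].
At the point, J = [[34.0000, -6.0000], [-13.0000, -20.0000]] (det J = -758.0000).
Solving J·Δ = −F gives Δ = (-1.3522, 0.6290).
Then the next iterate is (a, b)₁ = (1.1478, -1.3710).
Round to (1.1478, -1.3710) and repeat: F = (12.604035, -1.680085), J = [[18.357641, -0.405268], [-7.5912, -13.7100]].
Δ = (-0.6810, 0.2545), so (a, b)₂ = (0.4668, -1.1165).

(0.4668, -1.1165)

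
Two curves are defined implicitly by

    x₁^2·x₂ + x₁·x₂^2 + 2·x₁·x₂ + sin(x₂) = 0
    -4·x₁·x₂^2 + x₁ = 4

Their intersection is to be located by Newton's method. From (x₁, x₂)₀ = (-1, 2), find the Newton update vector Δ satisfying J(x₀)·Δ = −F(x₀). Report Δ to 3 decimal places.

(-1.269, -1.877)

At (-1, 2): F = (-5.09070, 11.000).
Jacobian J = [[2·x₁·x₂ + x₂^2 + 2·x₂, x₁^2 + 2·x₁·x₂ + 2·x₁ + cos(x₂)], [-4·x₂^2 + 1, -8·x₁·x₂]].
At the point, J = [[4.000, -5.41615], [-15.000, 16.000]] (det J = -17.24220).
Solving J·Δ = −F gives Δ = (-1.269, -1.877).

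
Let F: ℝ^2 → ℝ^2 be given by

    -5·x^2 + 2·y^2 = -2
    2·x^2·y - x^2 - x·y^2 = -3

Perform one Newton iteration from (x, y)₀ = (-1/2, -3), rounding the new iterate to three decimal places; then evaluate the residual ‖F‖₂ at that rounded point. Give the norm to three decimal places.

5.523

At (-1/2, -3): F = (18.750, 5.750).
Jacobian J = [[-10·x, 4·y], [4·x·y - 2·x - y^2, 2·x^2 - 2·x·y]].
At the point, J = [[5.000, -12.000], [-2.000, -2.500]] (det J = -36.500).
Solving J·Δ = −F gives Δ = (0.606, 1.815).
Then the next iterate is (x, y)₁ = (0.106, -1.185).
Re-evaluating at (0.106, -1.185): F = (4.75227, 2.81329), so ‖F‖₂ = 5.523.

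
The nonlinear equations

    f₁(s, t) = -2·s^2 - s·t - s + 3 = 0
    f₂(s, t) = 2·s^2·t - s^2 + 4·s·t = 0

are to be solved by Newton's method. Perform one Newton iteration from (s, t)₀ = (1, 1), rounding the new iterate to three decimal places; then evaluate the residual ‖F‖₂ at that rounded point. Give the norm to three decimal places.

0.215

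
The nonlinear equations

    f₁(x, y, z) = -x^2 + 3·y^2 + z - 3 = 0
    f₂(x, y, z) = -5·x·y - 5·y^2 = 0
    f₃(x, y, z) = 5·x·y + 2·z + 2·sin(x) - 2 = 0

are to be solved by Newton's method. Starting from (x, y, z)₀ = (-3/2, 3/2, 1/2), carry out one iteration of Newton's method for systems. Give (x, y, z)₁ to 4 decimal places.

(-0.8278, 0.8278, 2.5333)

At (-3/2, 3/2, 1/2): F = (2.0000, 0.0000, -14.244990).
Jacobian J = [[-2·x, 6·y, 1], [-5·y, -5·x - 10·y, 0], [5·y + 2·cos(x), 5·x, 2]].
At the point, J = [[3.0000, 9.0000, 1.0000], [-7.5000, -7.5000, 0.0000], [7.641474, -7.5000, 2.0000]] (det J = 203.561058).
Solving J·Δ = −F gives Δ = (0.6722, -0.6722, 2.0333).
Then the next iterate is (x, y, z)₁ = (-0.8278, 0.8278, 2.5333).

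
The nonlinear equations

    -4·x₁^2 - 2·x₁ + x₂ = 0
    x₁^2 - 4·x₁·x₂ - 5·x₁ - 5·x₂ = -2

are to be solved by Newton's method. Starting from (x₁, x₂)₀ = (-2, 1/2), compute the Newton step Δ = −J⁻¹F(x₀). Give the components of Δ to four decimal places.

At (-2, 1/2): F = (-11.5000, 17.5000).
Jacobian J = [[-8·x₁ - 2, 1], [2·x₁ - 4·x₂ - 5, -4·x₁ - 5]].
At the point, J = [[14.0000, 1.0000], [-11.0000, 3.0000]] (det J = 53.0000).
Solving J·Δ = −F gives Δ = (0.9811, -2.2358).

(0.9811, -2.2358)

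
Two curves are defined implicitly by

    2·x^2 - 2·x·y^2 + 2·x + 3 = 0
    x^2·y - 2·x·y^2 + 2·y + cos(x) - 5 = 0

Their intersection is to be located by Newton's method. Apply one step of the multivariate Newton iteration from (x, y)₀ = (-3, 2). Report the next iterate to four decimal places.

(-0.3612, 2.3541)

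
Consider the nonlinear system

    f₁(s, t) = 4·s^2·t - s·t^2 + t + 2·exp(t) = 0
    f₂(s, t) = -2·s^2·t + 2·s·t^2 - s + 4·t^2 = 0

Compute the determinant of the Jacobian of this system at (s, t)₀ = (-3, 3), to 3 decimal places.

-2614.067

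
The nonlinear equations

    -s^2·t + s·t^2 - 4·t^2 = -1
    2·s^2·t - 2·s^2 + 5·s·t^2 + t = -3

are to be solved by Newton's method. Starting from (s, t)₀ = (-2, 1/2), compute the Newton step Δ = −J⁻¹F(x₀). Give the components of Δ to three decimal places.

At (-2, 1/2): F = (-2.500, -3.000).
Jacobian J = [[-2·s·t + t^2, -s^2 + 2·s·t - 8·t], [4·s·t - 4·s + 5·t^2, 2·s^2 + 10·s·t + 1]].
At the point, J = [[2.250, -10.000], [5.250, -1.000]] (det J = 50.250).
Solving J·Δ = −F gives Δ = (0.547, -0.127).

(0.547, -0.127)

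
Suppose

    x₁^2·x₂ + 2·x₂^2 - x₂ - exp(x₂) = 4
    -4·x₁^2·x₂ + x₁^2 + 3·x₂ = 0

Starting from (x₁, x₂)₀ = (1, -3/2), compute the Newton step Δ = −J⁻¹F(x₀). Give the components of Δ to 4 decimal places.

(-0.1696, 0.1262)

At (1, -3/2): F = (0.276870, 2.5000).
Jacobian J = [[2·x₁·x₂, x₁^2 + 4·x₂ - exp(x₂) - 1], [-8·x₁·x₂ + 2·x₁, -4·x₁^2 + 3]].
At the point, J = [[-3.0000, -6.223130], [14.0000, -1.0000]] (det J = 90.123822).
Solving J·Δ = −F gives Δ = (-0.1696, 0.1262).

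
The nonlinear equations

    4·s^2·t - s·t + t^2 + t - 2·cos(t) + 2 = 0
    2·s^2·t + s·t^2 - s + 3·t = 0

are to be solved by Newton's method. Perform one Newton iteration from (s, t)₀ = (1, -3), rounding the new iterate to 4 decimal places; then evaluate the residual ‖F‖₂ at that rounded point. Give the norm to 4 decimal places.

377.4362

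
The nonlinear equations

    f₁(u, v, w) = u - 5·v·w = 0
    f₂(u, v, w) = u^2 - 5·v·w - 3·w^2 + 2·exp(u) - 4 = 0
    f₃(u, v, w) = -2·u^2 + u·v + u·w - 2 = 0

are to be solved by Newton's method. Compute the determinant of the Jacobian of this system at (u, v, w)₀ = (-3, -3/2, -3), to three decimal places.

1923.740

J = [[1, -5·w, -5·v], [2·u + 2·exp(u), -5·w, -5·v - 6·w], [-4·u + v + w, u, u]].
At the point, J = [[1.000, 15.000, 7.500], [-5.90043, 15.000, 25.500], [7.500, -3.000, -3.000]].
det J = 1923.740.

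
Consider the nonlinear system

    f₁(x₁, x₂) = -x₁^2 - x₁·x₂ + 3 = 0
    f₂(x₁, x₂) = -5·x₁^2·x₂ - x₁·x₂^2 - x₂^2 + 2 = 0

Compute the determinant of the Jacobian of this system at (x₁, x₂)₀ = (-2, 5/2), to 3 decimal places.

-110.000

J = [[-2·x₁ - x₂, -x₁], [-10·x₁·x₂ - x₂^2, -5·x₁^2 - 2·x₁·x₂ - 2·x₂]].
At the point, J = [[1.500, 2.000], [43.750, -15.000]].
det J = -110.000.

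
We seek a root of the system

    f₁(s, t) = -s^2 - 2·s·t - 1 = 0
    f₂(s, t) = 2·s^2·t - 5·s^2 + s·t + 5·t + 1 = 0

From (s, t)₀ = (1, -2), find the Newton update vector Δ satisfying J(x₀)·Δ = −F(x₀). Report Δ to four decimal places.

At (1, -2): F = (2.0000, -20.0000).
Jacobian J = [[-2·s - 2·t, -2·s], [4·s·t - 10·s + t, 2·s^2 + s + 5]].
At the point, J = [[2.0000, -2.0000], [-20.0000, 8.0000]] (det J = -24.0000).
Solving J·Δ = −F gives Δ = (-1.0000, 0.0000).

(-1.0000, 0.0000)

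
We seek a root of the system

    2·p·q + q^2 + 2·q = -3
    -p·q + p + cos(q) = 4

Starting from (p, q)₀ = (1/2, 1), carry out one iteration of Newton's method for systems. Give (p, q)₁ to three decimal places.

(3.448, -1.579)

At (1/2, 1): F = (7.000, -3.45970).
Jacobian J = [[2·q, 2·p + 2·q + 2], [-q + 1, -p - sin(q)]].
At the point, J = [[2.000, 5.000], [0.000, -1.34147]] (det J = -2.68294).
Solving J·Δ = −F gives Δ = (2.948, -2.579).
Then the next iterate is (p, q)₁ = (3.448, -1.579).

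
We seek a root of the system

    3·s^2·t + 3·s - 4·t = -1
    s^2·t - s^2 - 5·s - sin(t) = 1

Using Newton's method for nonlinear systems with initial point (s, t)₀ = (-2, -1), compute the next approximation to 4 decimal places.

(0.1404, -3.3883)

At (-2, -1): F = (-13.0000, 1.841471).
Jacobian J = [[6·s·t + 3, 3·s^2 - 4], [2·s·t - 2·s - 5, s^2 - cos(t)]].
At the point, J = [[15.0000, 8.0000], [3.0000, 3.459698]] (det J = 27.895465).
Solving J·Δ = −F gives Δ = (2.1404, -2.3883).
Then the next iterate is (s, t)₁ = (0.1404, -3.3883).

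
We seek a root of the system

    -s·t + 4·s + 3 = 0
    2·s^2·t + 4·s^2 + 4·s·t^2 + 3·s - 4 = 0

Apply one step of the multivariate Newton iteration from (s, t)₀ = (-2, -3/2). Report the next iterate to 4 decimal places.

At (-2, -3/2): F = (-8.0000, -24.0000).
Jacobian J = [[-t + 4, -s], [4·s·t + 8·s + 4·t^2 + 3, 2·s^2 + 8·s·t]].
At the point, J = [[5.5000, 2.0000], [8.0000, 32.0000]] (det J = 160.0000).
Solving J·Δ = −F gives Δ = (1.3000, 0.4250).
Then the next iterate is (s, t)₁ = (-0.7000, -1.0750).

(-0.7000, -1.0750)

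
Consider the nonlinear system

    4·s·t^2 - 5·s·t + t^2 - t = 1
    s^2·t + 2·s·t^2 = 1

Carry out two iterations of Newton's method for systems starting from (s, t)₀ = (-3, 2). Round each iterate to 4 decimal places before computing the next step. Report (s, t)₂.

(-2.7052, 1.2464)

At (-3, 2): F = (-17.0000, -7.0000).
Jacobian J = [[4·t^2 - 5·t, 8·s·t - 5·s + 2·t - 1], [2·s·t + 2·t^2, s^2 + 4·s·t]].
At the point, J = [[6.0000, -30.0000], [-4.0000, -15.0000]] (det J = -210.0000).
Solving J·Δ = −F gives Δ = (0.2143, -0.5238).
Then the next iterate is (s, t)₁ = (-2.7857, 1.4762).
Round to (-2.7857, 1.4762) and repeat: F = (-4.017798, -1.685512), J = [[1.335666, -17.017103], [-3.866168, -8.688877]].
Δ = (0.0805, -0.2298), so (s, t)₂ = (-2.7052, 1.2464).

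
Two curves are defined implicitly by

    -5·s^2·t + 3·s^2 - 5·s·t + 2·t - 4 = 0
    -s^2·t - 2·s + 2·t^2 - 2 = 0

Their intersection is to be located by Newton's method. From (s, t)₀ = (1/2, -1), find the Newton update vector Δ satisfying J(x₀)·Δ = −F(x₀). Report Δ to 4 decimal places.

At (1/2, -1): F = (-1.5000, -0.7500).
Jacobian J = [[-10·s·t + 6·s - 5·t, -5·s^2 - 5·s + 2], [-2·s·t - 2, -s^2 + 4·t]].
At the point, J = [[13.0000, -1.7500], [-1.0000, -4.2500]] (det J = -57.0000).
Solving J·Δ = −F gives Δ = (0.0888, -0.1974).

(0.0888, -0.1974)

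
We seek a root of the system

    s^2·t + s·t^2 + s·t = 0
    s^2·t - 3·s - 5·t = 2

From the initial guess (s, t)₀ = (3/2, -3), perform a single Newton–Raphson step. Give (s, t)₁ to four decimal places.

(1.5548, -2.6027)

At (3/2, -3): F = (2.2500, 1.7500).
Jacobian J = [[2·s·t + t^2 + t, s^2 + 2·s·t + s], [2·s·t - 3, s^2 - 5]].
At the point, J = [[-3.0000, -5.2500], [-12.0000, -2.7500]] (det J = -54.7500).
Solving J·Δ = −F gives Δ = (0.0548, 0.3973).
Then the next iterate is (s, t)₁ = (1.5548, -2.6027).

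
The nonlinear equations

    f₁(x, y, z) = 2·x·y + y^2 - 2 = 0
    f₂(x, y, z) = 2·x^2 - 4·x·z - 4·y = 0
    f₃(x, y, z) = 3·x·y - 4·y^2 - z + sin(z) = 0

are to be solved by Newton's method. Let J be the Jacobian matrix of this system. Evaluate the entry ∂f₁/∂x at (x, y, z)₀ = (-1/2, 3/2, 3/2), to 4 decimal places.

3.0000

∂f₁/∂x = 2·y.
At (-1/2, 3/2, 3/2) this is 3.0000.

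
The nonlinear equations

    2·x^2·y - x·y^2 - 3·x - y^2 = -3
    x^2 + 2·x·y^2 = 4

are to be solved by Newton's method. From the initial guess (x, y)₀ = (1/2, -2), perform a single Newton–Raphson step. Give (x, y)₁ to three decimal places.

At (1/2, -2): F = (-5.500, 0.250).
Jacobian J = [[4·x·y - y^2 - 3, 2·x^2 - 2·x·y - 2·y], [2·x + 2·y^2, 4·x·y]].
At the point, J = [[-11.000, 6.500], [9.000, -4.000]] (det J = -14.500).
Solving J·Δ = −F gives Δ = (1.405, 3.224).
Then the next iterate is (x, y)₁ = (1.905, 1.224).

(1.905, 1.224)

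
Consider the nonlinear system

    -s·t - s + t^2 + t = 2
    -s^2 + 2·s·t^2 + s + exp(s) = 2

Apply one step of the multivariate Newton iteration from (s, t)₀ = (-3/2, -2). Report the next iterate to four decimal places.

At (-3/2, -2): F = (-1.5000, -17.526870).
Jacobian J = [[-t - 1, -s + 2·t + 1], [-2·s + 2·t^2 + exp(s) + 1, 4·s·t]].
At the point, J = [[1.0000, -1.5000], [12.223130, 12.0000]] (det J = 30.334695).
Solving J·Δ = −F gives Δ = (1.4601, -0.0266).
Then the next iterate is (s, t)₁ = (-0.0399, -2.0266).

(-0.0399, -2.0266)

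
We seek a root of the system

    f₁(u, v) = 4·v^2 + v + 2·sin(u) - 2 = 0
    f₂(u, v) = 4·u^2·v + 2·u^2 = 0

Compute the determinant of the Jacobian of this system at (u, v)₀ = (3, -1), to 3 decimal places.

J = [[2·cos(u), 8·v + 1], [8·u·v + 4·u, 4·u^2]].
At the point, J = [[-1.97998, -7.000], [-12.000, 36.000]].
det J = -155.279.

-155.279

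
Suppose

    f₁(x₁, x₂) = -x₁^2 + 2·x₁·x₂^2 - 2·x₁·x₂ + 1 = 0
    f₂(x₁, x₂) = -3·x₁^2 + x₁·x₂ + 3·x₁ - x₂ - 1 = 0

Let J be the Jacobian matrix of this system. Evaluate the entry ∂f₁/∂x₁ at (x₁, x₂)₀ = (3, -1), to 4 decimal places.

-2.0000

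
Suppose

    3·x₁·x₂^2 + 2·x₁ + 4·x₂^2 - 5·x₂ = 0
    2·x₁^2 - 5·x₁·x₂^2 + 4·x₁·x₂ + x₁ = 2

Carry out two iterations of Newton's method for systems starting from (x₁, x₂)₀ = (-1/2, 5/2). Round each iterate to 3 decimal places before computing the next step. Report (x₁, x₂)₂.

At (-1/2, 5/2): F = (2.125, 8.625).
Jacobian J = [[3·x₂^2 + 2, 6·x₁·x₂ + 8·x₂ - 5], [4·x₁ - 5·x₂^2 + 4·x₂ + 1, -10·x₁·x₂ + 4·x₁]].
At the point, J = [[20.750, 7.500], [-22.250, 10.500]] (det J = 384.750).
Solving J·Δ = −F gives Δ = (0.110, -0.588).
Then the next iterate is (x₁, x₂)₁ = (-0.390, 1.912).
Round to (-0.390, 1.912) and repeat: F = (0.00576, 2.06018), J = [[12.96723, 5.82192], [-11.19072, 5.89680]].
Δ = (0.084, -0.189), so (x₁, x₂)₂ = (-0.306, 1.723).

(-0.306, 1.723)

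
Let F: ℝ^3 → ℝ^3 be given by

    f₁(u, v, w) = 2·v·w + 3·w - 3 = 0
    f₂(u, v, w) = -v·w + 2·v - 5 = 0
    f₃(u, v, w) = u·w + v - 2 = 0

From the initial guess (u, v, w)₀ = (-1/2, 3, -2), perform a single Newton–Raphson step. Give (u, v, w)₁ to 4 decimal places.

(-0.0833, 3.0000, 0.3333)

At (-1/2, 3, -2): F = (-21.0000, 7.0000, 2.0000).
Jacobian J = [[0, 2·w, 2·v + 3], [0, -w + 2, -v], [w, 1, u]].
At the point, J = [[0.0000, -4.0000, 9.0000], [0.0000, 4.0000, -3.0000], [-2.0000, 1.0000, -0.5000]] (det J = 48.0000).
Solving J·Δ = −F gives Δ = (0.4167, 0.0000, 2.3333).
Then the next iterate is (u, v, w)₁ = (-0.0833, 3.0000, 0.3333).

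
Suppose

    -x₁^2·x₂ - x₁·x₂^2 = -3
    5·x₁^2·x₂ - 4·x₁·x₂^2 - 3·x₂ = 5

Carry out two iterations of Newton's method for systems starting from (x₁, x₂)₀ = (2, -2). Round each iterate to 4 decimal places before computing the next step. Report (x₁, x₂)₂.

(-0.0082, -2.2893)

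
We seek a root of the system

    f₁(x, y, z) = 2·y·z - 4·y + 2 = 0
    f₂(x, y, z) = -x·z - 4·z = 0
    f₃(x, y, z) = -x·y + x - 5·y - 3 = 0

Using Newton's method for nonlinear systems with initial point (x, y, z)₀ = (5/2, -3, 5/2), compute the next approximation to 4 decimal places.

(-3.4603, -3.2455, 2.2924)

At (5/2, -3, 5/2): F = (-1.0000, -16.2500, 22.0000).
Jacobian J = [[0, 2·z - 4, 2·y], [-z, 0, -x - 4], [-y + 1, -x - 5, 0]].
At the point, J = [[0.0000, 1.0000, -6.0000], [-2.5000, 0.0000, -6.5000], [4.0000, -7.5000, 0.0000]] (det J = -138.5000).
Solving J·Δ = −F gives Δ = (-5.9603, -0.2455, -0.2076).
Then the next iterate is (x, y, z)₁ = (-3.4603, -3.2455, 2.2924).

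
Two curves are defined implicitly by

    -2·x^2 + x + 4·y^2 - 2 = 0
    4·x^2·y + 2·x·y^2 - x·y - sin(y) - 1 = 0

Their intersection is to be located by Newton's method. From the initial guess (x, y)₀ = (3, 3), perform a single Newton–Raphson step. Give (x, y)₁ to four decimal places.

(2.1900, 1.8371)

At (3, 3): F = (19.0000, 151.858880).
Jacobian J = [[-4·x + 1, 8·y], [8·x·y + 2·y^2 - y, 4·x^2 + 4·x·y - x - cos(y)]].
At the point, J = [[-11.0000, 24.0000], [87.0000, 69.989992]] (det J = -2857.889917).
Solving J·Δ = −F gives Δ = (-0.8100, -1.1629).
Then the next iterate is (x, y)₁ = (2.1900, 1.8371).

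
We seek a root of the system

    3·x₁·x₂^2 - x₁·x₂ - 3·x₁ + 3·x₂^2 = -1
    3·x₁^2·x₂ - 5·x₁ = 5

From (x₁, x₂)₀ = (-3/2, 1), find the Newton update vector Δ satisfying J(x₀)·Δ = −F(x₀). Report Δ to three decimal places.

(1.838, 2.441)

At (-3/2, 1): F = (5.500, 9.250).
Jacobian J = [[3·x₂^2 - x₂ - 3, 6·x₁·x₂ - x₁ + 6·x₂], [6·x₁·x₂ - 5, 3·x₁^2]].
At the point, J = [[-1.000, -1.500], [-14.000, 6.750]] (det J = -27.750).
Solving J·Δ = −F gives Δ = (1.838, 2.441).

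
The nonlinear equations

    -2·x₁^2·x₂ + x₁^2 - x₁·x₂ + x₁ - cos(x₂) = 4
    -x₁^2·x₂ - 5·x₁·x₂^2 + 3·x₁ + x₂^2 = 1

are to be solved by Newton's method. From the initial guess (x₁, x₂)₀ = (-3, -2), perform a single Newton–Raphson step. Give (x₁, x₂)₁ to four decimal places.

(-2.1913, -1.3350)

At (-3, -2): F = (32.416147, 72.0000).
Jacobian J = [[-4·x₁·x₂ + 2·x₁ - x₂ + 1, -2·x₁^2 - x₁ + sin(x₂)], [-2·x₁·x₂ - 5·x₂^2 + 3, -x₁^2 - 10·x₁·x₂ + 2·x₂]].
At the point, J = [[-27.0000, -15.909297], [-29.0000, -73.0000]] (det J = 1509.630375).
Solving J·Δ = −F gives Δ = (0.8087, 0.6650).
Then the next iterate is (x₁, x₂)₁ = (-2.1913, -1.3350).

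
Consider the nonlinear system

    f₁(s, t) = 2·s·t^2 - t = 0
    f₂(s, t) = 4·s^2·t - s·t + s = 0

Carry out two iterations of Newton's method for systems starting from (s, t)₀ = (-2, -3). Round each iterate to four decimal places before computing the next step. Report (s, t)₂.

At (-2, -3): F = (-33.0000, -56.0000).
Jacobian J = [[2·t^2, 4·s·t - 1], [8·s·t - t + 1, 4·s^2 - s]].
At the point, J = [[18.0000, 23.0000], [52.0000, 18.0000]] (det J = -872.0000).
Solving J·Δ = −F gives Δ = (0.7959, 0.8119).
Then the next iterate is (s, t)₁ = (-1.2041, -2.1881).
Round to (-1.2041, -2.1881) and repeat: F = (-9.341836, -16.528518), J = [[9.575563, 9.538765], [24.265630, 7.003527]].
Δ = (0.5610, 0.4162), so (s, t)₂ = (-0.6431, -1.7719).

(-0.6431, -1.7719)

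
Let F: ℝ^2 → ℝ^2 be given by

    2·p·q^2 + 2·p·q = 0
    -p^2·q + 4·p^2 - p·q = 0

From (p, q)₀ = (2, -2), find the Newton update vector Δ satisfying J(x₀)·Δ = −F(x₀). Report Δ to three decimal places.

At (2, -2): F = (8.000, 28.000).
Jacobian J = [[2·q^2 + 2·q, 4·p·q + 2·p], [-2·p·q + 8·p - q, -p^2 - p]].
At the point, J = [[4.000, -12.000], [26.000, -6.000]] (det J = 288.000).
Solving J·Δ = −F gives Δ = (-1.000, 0.333).

(-1.000, 0.333)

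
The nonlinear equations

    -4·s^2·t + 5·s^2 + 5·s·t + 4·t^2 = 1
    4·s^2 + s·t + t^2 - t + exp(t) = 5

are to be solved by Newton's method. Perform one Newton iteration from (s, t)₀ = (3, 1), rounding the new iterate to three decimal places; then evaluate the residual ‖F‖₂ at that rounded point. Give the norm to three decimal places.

At (3, 1): F = (27.000, 36.71828).
Jacobian J = [[-8·s·t + 10·s + 5·t, -4·s^2 + 5·s + 8·t], [8·s + t, s + 2·t + exp(t) - 1]].
At the point, J = [[11.000, -13.000], [25.000, 6.71828]] (det J = 398.90110).
Solving J·Δ = −F gives Δ = (-1.651, 0.680).
Then the next iterate is (s, t)₁ = (1.349, 1.680).
Re-evaluating at (1.349, 1.680): F = (18.49114, 11.05348), so ‖F‖₂ = 21.543.

21.543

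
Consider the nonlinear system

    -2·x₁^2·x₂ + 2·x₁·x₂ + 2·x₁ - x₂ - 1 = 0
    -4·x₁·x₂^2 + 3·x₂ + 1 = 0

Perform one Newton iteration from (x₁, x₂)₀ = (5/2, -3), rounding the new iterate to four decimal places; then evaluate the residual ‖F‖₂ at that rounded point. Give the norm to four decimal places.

30.6127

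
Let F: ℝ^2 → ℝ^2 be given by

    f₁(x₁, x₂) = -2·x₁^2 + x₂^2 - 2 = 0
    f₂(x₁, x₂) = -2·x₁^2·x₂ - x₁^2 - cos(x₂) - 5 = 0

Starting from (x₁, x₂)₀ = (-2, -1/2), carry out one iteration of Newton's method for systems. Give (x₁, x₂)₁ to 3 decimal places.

At (-2, -1/2): F = (-9.750, -5.87758).
Jacobian J = [[-4·x₁, 2·x₂], [-4·x₁·x₂ - 2·x₁, -2·x₁^2 + sin(x₂)]].
At the point, J = [[8.000, -1.000], [0.000, -8.47943]] (det J = -67.83540).
Solving J·Δ = −F gives Δ = (1.132, -0.693).
Then the next iterate is (x₁, x₂)₁ = (-0.868, -1.193).

(-0.868, -1.193)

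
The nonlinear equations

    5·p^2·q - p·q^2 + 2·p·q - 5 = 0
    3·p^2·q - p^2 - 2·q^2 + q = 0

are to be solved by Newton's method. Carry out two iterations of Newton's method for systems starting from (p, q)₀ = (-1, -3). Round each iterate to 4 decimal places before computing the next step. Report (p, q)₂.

At (-1, -3): F = (-5.0000, -31.0000).
Jacobian J = [[10·p·q - q^2 + 2·q, 5·p^2 - 2·p·q + 2·p], [6·p·q - 2·p, 3·p^2 - 4·q + 1]].
At the point, J = [[15.0000, -3.0000], [20.0000, 16.0000]] (det J = 300.0000).
Solving J·Δ = −F gives Δ = (0.5767, 1.2167).
Then the next iterate is (p, q)₁ = (-0.4233, -1.7833).
Round to (-0.4233, -1.7833) and repeat: F = (-3.741781, -9.281411), J = [[0.801950, -1.460427], [5.375825, 8.670749]].
Δ = (3.1071, -0.8560), so (p, q)₂ = (2.6838, -2.6393).

(2.6838, -2.6393)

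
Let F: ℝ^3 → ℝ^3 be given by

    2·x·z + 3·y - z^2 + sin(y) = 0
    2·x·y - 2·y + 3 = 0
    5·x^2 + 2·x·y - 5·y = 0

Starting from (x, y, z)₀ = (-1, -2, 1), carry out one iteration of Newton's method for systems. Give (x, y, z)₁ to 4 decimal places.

At (-1, -2, 1): F = (-9.909297, 11.0000, 19.0000).
Jacobian J = [[2·z, cos(y) + 3, 2·x - 2·z], [2·y, 2·x - 2, 0], [10·x + 2·y, 2·x - 5, 0]].
At the point, J = [[2.0000, 2.583853, -4.0000], [-4.0000, -4.0000, 0.0000], [-14.0000, -7.0000, 0.0000]] (det J = 112.0000).
Solving J·Δ = −F gives Δ = (-0.0357, 2.7857, -0.6957).
Then the next iterate is (x, y, z)₁ = (-1.0357, 0.7857, 0.3043).

(-1.0357, 0.7857, 0.3043)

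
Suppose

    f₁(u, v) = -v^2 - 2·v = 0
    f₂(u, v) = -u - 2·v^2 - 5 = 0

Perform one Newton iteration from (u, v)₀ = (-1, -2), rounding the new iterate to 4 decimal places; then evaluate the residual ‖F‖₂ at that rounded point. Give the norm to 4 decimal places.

At (-1, -2): F = (0.0000, -12.0000).
Jacobian J = [[0, -2·v - 2], [-1, -4·v]].
At the point, J = [[0.0000, 2.0000], [-1.0000, 8.0000]] (det J = 2.0000).
Solving J·Δ = −F gives Δ = (-12.0000, 0.0000).
Then the next iterate is (u, v)₁ = (-13.0000, -2.0000).
Re-evaluating at (-13.0000, -2.0000): F = (0.0000, 0.0000), so ‖F‖₂ = 0.0000.

0.0000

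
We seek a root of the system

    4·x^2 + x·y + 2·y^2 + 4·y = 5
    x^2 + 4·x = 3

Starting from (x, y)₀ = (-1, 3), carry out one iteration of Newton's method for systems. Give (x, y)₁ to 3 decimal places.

At (-1, 3): F = (26.000, -6.000).
Jacobian J = [[8·x + y, x + 4·y + 4], [2·x + 4, 0]].
At the point, J = [[-5.000, 15.000], [2.000, 0.000]] (det J = -30.000).
Solving J·Δ = −F gives Δ = (3.000, -0.733).
Then the next iterate is (x, y)₁ = (2.000, 2.267).

(2.000, 2.267)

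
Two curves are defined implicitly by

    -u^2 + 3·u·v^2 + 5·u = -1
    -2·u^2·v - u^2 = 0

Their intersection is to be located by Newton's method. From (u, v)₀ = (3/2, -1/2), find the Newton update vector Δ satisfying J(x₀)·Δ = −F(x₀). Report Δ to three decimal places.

At (3/2, -1/2): F = (7.375, 0.000).
Jacobian J = [[-2·u + 3·v^2 + 5, 6·u·v], [-4·u·v - 2·u, -2·u^2]].
At the point, J = [[2.750, -4.500], [0.000, -4.500]] (det J = -12.375).
Solving J·Δ = −F gives Δ = (-2.682, 0.000).

(-2.682, 0.000)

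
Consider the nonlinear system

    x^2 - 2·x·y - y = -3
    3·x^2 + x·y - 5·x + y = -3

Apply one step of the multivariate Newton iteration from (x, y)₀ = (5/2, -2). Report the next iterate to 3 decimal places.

(1.395, -0.116)

At (5/2, -2): F = (21.250, 2.250).
Jacobian J = [[2·x - 2·y, -2·x - 1], [6·x + y - 5, x + 1]].
At the point, J = [[9.000, -6.000], [8.000, 3.500]] (det J = 79.500).
Solving J·Δ = −F gives Δ = (-1.105, 1.884).
Then the next iterate is (x, y)₁ = (1.395, -0.116).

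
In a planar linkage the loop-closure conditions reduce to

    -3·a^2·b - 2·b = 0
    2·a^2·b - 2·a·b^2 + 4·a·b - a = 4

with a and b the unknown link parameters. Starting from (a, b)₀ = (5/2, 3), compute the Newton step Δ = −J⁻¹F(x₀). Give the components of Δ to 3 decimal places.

(-0.981, -0.874)

At (5/2, 3): F = (-62.250, 16.000).
Jacobian J = [[-6·a·b, -3·a^2 - 2], [4·a·b - 2·b^2 + 4·b - 1, 2·a^2 - 4·a·b + 4·a]].
At the point, J = [[-45.000, -20.750], [23.000, -7.500]] (det J = 814.750).
Solving J·Δ = −F gives Δ = (-0.981, -0.874).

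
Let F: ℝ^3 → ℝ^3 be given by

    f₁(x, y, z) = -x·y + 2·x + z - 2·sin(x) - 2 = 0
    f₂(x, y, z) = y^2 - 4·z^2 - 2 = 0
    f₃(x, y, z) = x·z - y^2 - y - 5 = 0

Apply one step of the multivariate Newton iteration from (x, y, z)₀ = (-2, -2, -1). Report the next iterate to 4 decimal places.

At (-2, -2, -1): F = (-9.181405, -2.0000, -5.0000).
Jacobian J = [[-y - 2·cos(x) + 2, -x, 1], [0, 2·y, -8·z], [z, -2·y - 1, x]].
At the point, J = [[4.832294, 2.0000, 1.0000], [0.0000, -4.0000, 8.0000], [-1.0000, 3.0000, -2.0000]] (det J = -97.316699).
Solving J·Δ = −F gives Δ = (0.3381, 2.9190, 1.7095).
Then the next iterate is (x, y, z)₁ = (-1.6619, 0.9190, 0.7095).

(-1.6619, 0.9190, 0.7095)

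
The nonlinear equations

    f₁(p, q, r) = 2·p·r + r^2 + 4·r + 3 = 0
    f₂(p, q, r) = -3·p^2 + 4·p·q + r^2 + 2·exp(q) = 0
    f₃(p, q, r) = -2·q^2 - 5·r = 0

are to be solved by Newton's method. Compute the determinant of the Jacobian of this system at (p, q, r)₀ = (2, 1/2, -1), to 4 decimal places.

J = [[2·r, 0, 2·p + 2·r + 4], [-6·p + 4·q, 4·p + 2·exp(q), 2·r], [0, -4·q, -5]].
At the point, J = [[-2.0000, 0.0000, 6.0000], [-10.0000, 11.297443, -2.0000], [0.0000, -2.0000, -5.0000]].
det J = 240.9744.

240.9744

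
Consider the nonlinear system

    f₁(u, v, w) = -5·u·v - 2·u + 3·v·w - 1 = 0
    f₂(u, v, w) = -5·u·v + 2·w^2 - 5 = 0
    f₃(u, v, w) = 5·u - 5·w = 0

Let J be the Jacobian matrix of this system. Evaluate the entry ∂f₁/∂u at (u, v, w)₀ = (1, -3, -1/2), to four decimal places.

13.0000

∂f₁/∂u = -5·v - 2.
At (1, -3, -1/2) this is 13.0000.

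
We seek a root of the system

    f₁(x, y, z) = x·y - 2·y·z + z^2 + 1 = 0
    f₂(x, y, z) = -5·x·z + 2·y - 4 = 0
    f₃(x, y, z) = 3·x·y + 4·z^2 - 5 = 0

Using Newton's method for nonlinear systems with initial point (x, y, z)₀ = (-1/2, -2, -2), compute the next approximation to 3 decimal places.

At (-1/2, -2, -2): F = (-2.000, -13.000, 14.000).
Jacobian J = [[y, x - 2·z, -2·y + 2·z], [-5·z, 2, -5·x], [3·y, 3·x, 8·z]].
At the point, J = [[-2.000, 3.500, 0.000], [10.000, 2.000, 2.500], [-6.000, -1.500, -16.000]] (det J = 564.000).
Solving J·Δ = −F gives Δ = (0.973, 1.128, 0.404).
Then the next iterate is (x, y, z)₁ = (0.473, -0.872, -1.596).

(0.473, -0.872, -1.596)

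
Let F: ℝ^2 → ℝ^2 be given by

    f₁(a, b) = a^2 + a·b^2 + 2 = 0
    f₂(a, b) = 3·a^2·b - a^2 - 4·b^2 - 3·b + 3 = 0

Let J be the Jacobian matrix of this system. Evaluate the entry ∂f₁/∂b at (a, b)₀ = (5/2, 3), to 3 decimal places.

15.000

∂f₁/∂b = 2·a·b.
At (5/2, 3) this is 15.000.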